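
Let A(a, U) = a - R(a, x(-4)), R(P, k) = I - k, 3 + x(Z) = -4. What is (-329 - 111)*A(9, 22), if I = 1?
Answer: -440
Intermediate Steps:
x(Z) = -7 (x(Z) = -3 - 4 = -7)
R(P, k) = 1 - k
A(a, U) = -8 + a (A(a, U) = a - (1 - 1*(-7)) = a - (1 + 7) = a - 1*8 = a - 8 = -8 + a)
(-329 - 111)*A(9, 22) = (-329 - 111)*(-8 + 9) = -440*1 = -440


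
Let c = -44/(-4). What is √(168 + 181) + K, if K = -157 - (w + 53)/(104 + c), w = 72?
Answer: -3636/23 + √349 ≈ -139.41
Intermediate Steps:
c = 11 (c = -44*(-¼) = 11)
K = -3636/23 (K = -157 - (72 + 53)/(104 + 11) = -157 - 125/115 = -157 - 1*25/23 = -157 - 25/23 = -3636/23 ≈ -158.09)
√(168 + 181) + K = √(168 + 181) - 3636/23 = √349 - 3636/23 = -3636/23 + √349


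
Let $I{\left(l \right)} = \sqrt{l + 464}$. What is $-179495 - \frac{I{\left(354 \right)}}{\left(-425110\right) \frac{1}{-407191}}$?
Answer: $-179495 - \frac{407191 \sqrt{818}}{425110} \approx -1.7952 \cdot 10^{5}$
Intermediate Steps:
$I{\left(l \right)} = \sqrt{464 + l}$
$-179495 - \frac{I{\left(354 \right)}}{\left(-425110\right) \frac{1}{-407191}} = -179495 - \frac{\sqrt{464 + 354}}{\left(-425110\right) \frac{1}{-407191}} = -179495 - \frac{\sqrt{818}}{\left(-425110\right) \left(- \frac{1}{407191}\right)} = -179495 - \frac{\sqrt{818}}{\frac{425110}{407191}} = -179495 - \sqrt{818} \cdot \frac{407191}{425110} = -179495 - \frac{407191 \sqrt{818}}{425110}$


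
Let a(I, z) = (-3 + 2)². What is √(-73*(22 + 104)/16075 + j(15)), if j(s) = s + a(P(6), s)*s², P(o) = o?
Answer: √2474779686/3215 ≈ 15.473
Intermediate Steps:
a(I, z) = 1 (a(I, z) = (-1)² = 1)
j(s) = s + s² (j(s) = s + 1*s² = s + s²)
√(-73*(22 + 104)/16075 + j(15)) = √(-73*(22 + 104)/16075 + 15*(1 + 15)) = √(-73*126*(1/16075) + 15*16) = √(-9198*1/16075 + 240) = √(-9198/16075 + 240) = √(3848802/16075) = √2474779686/3215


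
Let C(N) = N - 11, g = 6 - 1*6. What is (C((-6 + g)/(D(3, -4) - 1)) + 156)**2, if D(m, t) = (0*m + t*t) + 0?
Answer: 522729/25 ≈ 20909.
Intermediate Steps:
D(m, t) = t**2 (D(m, t) = (0 + t**2) + 0 = t**2 + 0 = t**2)
g = 0 (g = 6 - 6 = 0)
C(N) = -11 + N
(C((-6 + g)/(D(3, -4) - 1)) + 156)**2 = ((-11 + (-6 + 0)/((-4)**2 - 1)) + 156)**2 = ((-11 - 6/(16 - 1)) + 156)**2 = ((-11 - 6/15) + 156)**2 = ((-11 - 6*1/15) + 156)**2 = ((-11 - 2/5) + 156)**2 = (-57/5 + 156)**2 = (723/5)**2 = 522729/25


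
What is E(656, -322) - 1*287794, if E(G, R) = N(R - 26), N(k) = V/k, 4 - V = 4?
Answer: -287794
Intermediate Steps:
V = 0 (V = 4 - 1*4 = 4 - 4 = 0)
N(k) = 0 (N(k) = 0/k = 0)
E(G, R) = 0
E(656, -322) - 1*287794 = 0 - 1*287794 = 0 - 287794 = -287794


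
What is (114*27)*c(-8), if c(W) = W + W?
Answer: -49248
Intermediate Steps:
c(W) = 2*W
(114*27)*c(-8) = (114*27)*(2*(-8)) = 3078*(-16) = -49248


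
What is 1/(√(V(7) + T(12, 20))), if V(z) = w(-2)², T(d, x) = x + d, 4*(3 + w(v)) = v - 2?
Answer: √3/12 ≈ 0.14434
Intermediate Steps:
w(v) = -7/2 + v/4 (w(v) = -3 + (v - 2)/4 = -3 + (-2 + v)/4 = -3 + (-½ + v/4) = -7/2 + v/4)
T(d, x) = d + x
V(z) = 16 (V(z) = (-7/2 + (¼)*(-2))² = (-7/2 - ½)² = (-4)² = 16)
1/(√(V(7) + T(12, 20))) = 1/(√(16 + (12 + 20))) = 1/(√(16 + 32)) = 1/(√48) = 1/(4*√3) = √3/12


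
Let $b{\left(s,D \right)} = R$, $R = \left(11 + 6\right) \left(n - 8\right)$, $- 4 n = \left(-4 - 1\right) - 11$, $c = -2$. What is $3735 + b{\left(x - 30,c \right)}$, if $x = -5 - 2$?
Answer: $3667$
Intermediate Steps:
$x = -7$ ($x = -5 - 2 = -7$)
$n = 4$ ($n = - \frac{\left(-4 - 1\right) - 11}{4} = - \frac{-5 - 11}{4} = \left(- \frac{1}{4}\right) \left(-16\right) = 4$)
$R = -68$ ($R = \left(11 + 6\right) \left(4 - 8\right) = 17 \left(-4\right) = -68$)
$b{\left(s,D \right)} = -68$
$3735 + b{\left(x - 30,c \right)} = 3735 - 68 = 3667$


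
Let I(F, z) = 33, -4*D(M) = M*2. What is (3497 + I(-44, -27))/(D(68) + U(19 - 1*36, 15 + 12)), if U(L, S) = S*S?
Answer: 706/139 ≈ 5.0791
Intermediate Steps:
D(M) = -M/2 (D(M) = -M*2/4 = -M/2)
U(L, S) = S²
(3497 + I(-44, -27))/(D(68) + U(19 - 1*36, 15 + 12)) = (3497 + 33)/(-½*68 + (15 + 12)²) = 3530/(-34 + 27²) = 3530/(-34 + 729) = 3530/695 = 3530*(1/695) = 706/139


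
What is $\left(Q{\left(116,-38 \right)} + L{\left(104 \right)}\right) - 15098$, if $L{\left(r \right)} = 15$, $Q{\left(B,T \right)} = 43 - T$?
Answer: $-15002$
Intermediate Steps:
$\left(Q{\left(116,-38 \right)} + L{\left(104 \right)}\right) - 15098 = \left(\left(43 - -38\right) + 15\right) - 15098 = \left(\left(43 + 38\right) + 15\right) - 15098 = \left(81 + 15\right) - 15098 = 96 - 15098 = -15002$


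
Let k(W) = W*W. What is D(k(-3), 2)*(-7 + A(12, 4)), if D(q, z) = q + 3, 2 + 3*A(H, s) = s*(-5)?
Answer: -172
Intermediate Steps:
k(W) = W**2
A(H, s) = -2/3 - 5*s/3 (A(H, s) = -2/3 + (s*(-5))/3 = -2/3 + (-5*s)/3 = -2/3 - 5*s/3)
D(q, z) = 3 + q
D(k(-3), 2)*(-7 + A(12, 4)) = (3 + (-3)**2)*(-7 + (-2/3 - 5/3*4)) = (3 + 9)*(-7 + (-2/3 - 20/3)) = 12*(-7 - 22/3) = 12*(-43/3) = -172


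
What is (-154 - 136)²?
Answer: 84100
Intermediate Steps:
(-154 - 136)² = (-290)² = 84100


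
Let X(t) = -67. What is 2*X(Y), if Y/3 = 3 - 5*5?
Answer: -134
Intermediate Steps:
Y = -66 (Y = 3*(3 - 5*5) = 3*(3 - 25) = 3*(-22) = -66)
2*X(Y) = 2*(-67) = -134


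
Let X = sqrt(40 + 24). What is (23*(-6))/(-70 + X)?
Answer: 69/31 ≈ 2.2258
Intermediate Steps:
X = 8 (X = sqrt(64) = 8)
(23*(-6))/(-70 + X) = (23*(-6))/(-70 + 8) = -138/(-62) = -138*(-1/62) = 69/31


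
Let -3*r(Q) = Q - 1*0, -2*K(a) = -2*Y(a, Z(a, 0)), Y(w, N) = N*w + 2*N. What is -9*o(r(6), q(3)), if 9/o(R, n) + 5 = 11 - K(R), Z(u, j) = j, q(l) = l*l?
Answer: -27/2 ≈ -13.500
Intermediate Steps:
q(l) = l**2
Y(w, N) = 2*N + N*w
K(a) = 0 (K(a) = -(-1)*0*(2 + a) = -(-1)*0 = -1/2*0 = 0)
r(Q) = -Q/3 (r(Q) = -(Q - 1*0)/3 = -(Q + 0)/3 = -Q/3)
o(R, n) = 3/2 (o(R, n) = 9/(-5 + (11 - 1*0)) = 9/(-5 + (11 + 0)) = 9/(-5 + 11) = 9/6 = 9*(1/6) = 3/2)
-9*o(r(6), q(3)) = -9*3/2 = -27/2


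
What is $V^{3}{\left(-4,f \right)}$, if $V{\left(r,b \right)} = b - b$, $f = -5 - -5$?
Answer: $0$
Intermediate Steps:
$f = 0$ ($f = -5 + 5 = 0$)
$V{\left(r,b \right)} = 0$
$V^{3}{\left(-4,f \right)} = 0^{3} = 0$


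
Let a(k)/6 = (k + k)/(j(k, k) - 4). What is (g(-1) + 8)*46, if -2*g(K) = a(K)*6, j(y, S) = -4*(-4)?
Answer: 506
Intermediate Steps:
j(y, S) = 16
a(k) = k (a(k) = 6*((k + k)/(16 - 4)) = 6*((2*k)/12) = 6*((2*k)*(1/12)) = 6*(k/6) = k)
g(K) = -3*K (g(K) = -K*6/2 = -3*K)
(g(-1) + 8)*46 = (-3*(-1) + 8)*46 = (3 + 8)*46 = 11*46 = 506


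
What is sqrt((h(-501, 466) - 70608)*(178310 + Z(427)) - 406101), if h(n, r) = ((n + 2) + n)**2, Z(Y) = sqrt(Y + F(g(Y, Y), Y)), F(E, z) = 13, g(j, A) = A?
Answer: sqrt(165719481419 + 1858784*sqrt(110)) ≈ 4.0711e+5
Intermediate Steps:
Z(Y) = sqrt(13 + Y) (Z(Y) = sqrt(Y + 13) = sqrt(13 + Y))
h(n, r) = (2 + 2*n)**2 (h(n, r) = ((2 + n) + n)**2 = (2 + 2*n)**2)
sqrt((h(-501, 466) - 70608)*(178310 + Z(427)) - 406101) = sqrt((4*(1 - 501)**2 - 70608)*(178310 + sqrt(13 + 427)) - 406101) = sqrt((4*(-500)**2 - 70608)*(178310 + sqrt(440)) - 406101) = sqrt((4*250000 - 70608)*(178310 + 2*sqrt(110)) - 406101) = sqrt((1000000 - 70608)*(178310 + 2*sqrt(110)) - 406101) = sqrt(929392*(178310 + 2*sqrt(110)) - 406101) = sqrt((165719887520 + 1858784*sqrt(110)) - 406101) = sqrt(165719481419 + 1858784*sqrt(110))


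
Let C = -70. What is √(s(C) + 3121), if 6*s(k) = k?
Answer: 4*√1749/3 ≈ 55.761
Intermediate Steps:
s(k) = k/6
√(s(C) + 3121) = √((⅙)*(-70) + 3121) = √(-35/3 + 3121) = √(9328/3) = 4*√1749/3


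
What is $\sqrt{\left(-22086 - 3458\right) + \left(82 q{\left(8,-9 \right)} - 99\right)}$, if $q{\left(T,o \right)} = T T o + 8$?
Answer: $i \sqrt{72219} \approx 268.74 i$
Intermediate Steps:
$q{\left(T,o \right)} = 8 + o T^{2}$ ($q{\left(T,o \right)} = T^{2} o + 8 = o T^{2} + 8 = 8 + o T^{2}$)
$\sqrt{\left(-22086 - 3458\right) + \left(82 q{\left(8,-9 \right)} - 99\right)} = \sqrt{\left(-22086 - 3458\right) + \left(82 \left(8 - 9 \cdot 8^{2}\right) - 99\right)} = \sqrt{\left(-22086 - 3458\right) + \left(82 \left(8 - 576\right) - 99\right)} = \sqrt{-25544 + \left(82 \left(8 - 576\right) - 99\right)} = \sqrt{-25544 + \left(82 \left(-568\right) - 99\right)} = \sqrt{-25544 - 46675} = \sqrt{-72219} = i \sqrt{72219}$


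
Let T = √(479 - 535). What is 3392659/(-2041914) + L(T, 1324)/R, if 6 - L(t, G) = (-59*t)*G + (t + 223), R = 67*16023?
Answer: -24779602931/14912097942 + 156230*I*√14/1073541 ≈ -1.6617 + 0.54451*I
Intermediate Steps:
R = 1073541
T = 2*I*√14 (T = √(-56) = 2*I*√14 ≈ 7.4833*I)
L(t, G) = -217 - t + 59*G*t (L(t, G) = 6 - ((-59*t)*G + (t + 223)) = 6 - (-59*G*t + (223 + t)) = 6 - (223 + t - 59*G*t) = 6 + (-223 - t + 59*G*t) = -217 - t + 59*G*t)
3392659/(-2041914) + L(T, 1324)/R = 3392659/(-2041914) + (-217 - 2*I*√14 + 59*1324*(2*I*√14))/1073541 = 3392659*(-1/2041914) + (-217 - 2*I*√14 + 156232*I*√14)*(1/1073541) = -3392659/2041914 + (-217 + 156230*I*√14)*(1/1073541) = -3392659/2041914 + (-31/153363 + 156230*I*√14/1073541) = -24779602931/14912097942 + 156230*I*√14/1073541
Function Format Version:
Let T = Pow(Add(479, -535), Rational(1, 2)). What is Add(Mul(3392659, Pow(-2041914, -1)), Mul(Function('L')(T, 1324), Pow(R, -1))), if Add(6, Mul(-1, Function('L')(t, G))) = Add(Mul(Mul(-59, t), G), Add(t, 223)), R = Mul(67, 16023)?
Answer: Add(Rational(-24779602931, 14912097942), Mul(Rational(156230, 1073541), I, Pow(14, Rational(1, 2)))) ≈ Add(-1.6617, Mul(0.54451, I))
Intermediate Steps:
R = 1073541
T = Mul(2, I, Pow(14, Rational(1, 2))) (T = Pow(-56, Rational(1, 2)) = Mul(2, I, Pow(14, Rational(1, 2))) ≈ Mul(7.4833, I))
Function('L')(t, G) = Add(-217, Mul(-1, t), Mul(59, G, t)) (Function('L')(t, G) = Add(6, Mul(-1, Add(Mul(Mul(-59, t), G), Add(t, 223)))) = Add(6, Mul(-1, Add(Mul(-59, G, t), Add(223, t)))) = Add(6, Mul(-1, Add(223, t, Mul(-59, G, t)))) = Add(6, Add(-223, Mul(-1, t), Mul(59, G, t))) = Add(-217, Mul(-1, t), Mul(59, G, t)))
Add(Mul(3392659, Pow(-2041914, -1)), Mul(Function('L')(T, 1324), Pow(R, -1))) = Add(Mul(3392659, Pow(-2041914, -1)), Mul(Add(-217, Mul(-1, Mul(2, I, Pow(14, Rational(1, 2)))), Mul(59, 1324, Mul(2, I, Pow(14, Rational(1, 2))))), Pow(1073541, -1))) = Add(Mul(3392659, Rational(-1, 2041914)), Mul(Add(-217, Mul(-2, I, Pow(14, Rational(1, 2))), Mul(156232, I, Pow(14, Rational(1, 2)))), Rational(1, 1073541))) = Add(Rational(-3392659, 2041914), Mul(Add(-217, Mul(156230, I, Pow(14, Rational(1, 2)))), Rational(1, 1073541))) = Add(Rational(-3392659, 2041914), Add(Rational(-31, 153363), Mul(Rational(156230, 1073541), I, Pow(14, Rational(1, 2))))) = Add(Rational(-24779602931, 14912097942), Mul(Rational(156230, 1073541), I, Pow(14, Rational(1, 2))))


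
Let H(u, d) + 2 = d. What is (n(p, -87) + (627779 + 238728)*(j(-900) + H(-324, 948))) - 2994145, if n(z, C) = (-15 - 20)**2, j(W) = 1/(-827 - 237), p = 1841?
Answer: 868992088421/1064 ≈ 8.1672e+8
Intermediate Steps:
j(W) = -1/1064 (j(W) = 1/(-1064) = -1/1064)
H(u, d) = -2 + d
n(z, C) = 1225 (n(z, C) = (-35)**2 = 1225)
(n(p, -87) + (627779 + 238728)*(j(-900) + H(-324, 948))) - 2994145 = (1225 + (627779 + 238728)*(-1/1064 + (-2 + 948))) - 2994145 = (1225 + 866507*(-1/1064 + 946)) - 2994145 = (1225 + 866507*(1006543/1064)) - 2994145 = (1225 + 872176555301/1064) - 2994145 = 872177858701/1064 - 2994145 = 868992088421/1064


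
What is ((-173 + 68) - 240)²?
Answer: 119025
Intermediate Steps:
((-173 + 68) - 240)² = (-105 - 240)² = (-345)² = 119025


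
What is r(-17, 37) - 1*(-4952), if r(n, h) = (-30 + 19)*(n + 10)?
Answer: 5029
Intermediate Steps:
r(n, h) = -110 - 11*n (r(n, h) = -11*(10 + n) = -110 - 11*n)
r(-17, 37) - 1*(-4952) = (-110 - 11*(-17)) - 1*(-4952) = (-110 + 187) + 4952 = 77 + 4952 = 5029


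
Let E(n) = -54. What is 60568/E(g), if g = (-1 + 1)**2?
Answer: -30284/27 ≈ -1121.6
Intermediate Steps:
g = 0 (g = 0**2 = 0)
60568/E(g) = 60568/(-54) = 60568*(-1/54) = -30284/27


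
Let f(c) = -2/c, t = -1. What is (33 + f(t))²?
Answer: 1225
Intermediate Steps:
(33 + f(t))² = (33 - 2/(-1))² = (33 - 2*(-1))² = (33 + 2)² = 35² = 1225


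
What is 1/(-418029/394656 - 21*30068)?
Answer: -131552/83065755599 ≈ -1.5837e-6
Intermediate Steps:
1/(-418029/394656 - 21*30068) = 1/(-418029*1/394656 - 631428) = 1/(-139343/131552 - 631428) = 1/(-83065755599/131552) = -131552/83065755599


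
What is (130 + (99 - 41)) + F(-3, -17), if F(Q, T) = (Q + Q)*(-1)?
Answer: 194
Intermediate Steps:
F(Q, T) = -2*Q (F(Q, T) = (2*Q)*(-1) = -2*Q)
(130 + (99 - 41)) + F(-3, -17) = (130 + (99 - 41)) - 2*(-3) = (130 + 58) + 6 = 188 + 6 = 194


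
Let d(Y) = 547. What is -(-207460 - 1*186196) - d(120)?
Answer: 393109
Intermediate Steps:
-(-207460 - 1*186196) - d(120) = -(-207460 - 1*186196) - 1*547 = -(-207460 - 186196) - 547 = -1*(-393656) - 547 = 393656 - 547 = 393109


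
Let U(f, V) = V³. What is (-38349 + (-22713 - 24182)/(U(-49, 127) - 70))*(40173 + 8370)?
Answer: -1271030529297892/682771 ≈ -1.8616e+9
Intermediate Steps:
(-38349 + (-22713 - 24182)/(U(-49, 127) - 70))*(40173 + 8370) = (-38349 + (-22713 - 24182)/(127³ - 70))*(40173 + 8370) = (-38349 - 46895/(2048383 - 70))*48543 = (-38349 - 46895/2048313)*48543 = -78550802132/2048313*48543 = -1271030529297892/682771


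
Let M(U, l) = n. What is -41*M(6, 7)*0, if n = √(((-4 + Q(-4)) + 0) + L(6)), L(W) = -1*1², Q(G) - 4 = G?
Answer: 0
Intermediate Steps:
Q(G) = 4 + G
L(W) = -1 (L(W) = -1*1 = -1)
n = I*√5 (n = √(((-4 + (4 - 4)) + 0) - 1) = √(((-4 + 0) + 0) - 1) = √((-4 + 0) - 1) = √(-4 - 1) = √(-5) = I*√5 ≈ 2.2361*I)
M(U, l) = I*√5
-41*M(6, 7)*0 = -41*I*√5*0 = 0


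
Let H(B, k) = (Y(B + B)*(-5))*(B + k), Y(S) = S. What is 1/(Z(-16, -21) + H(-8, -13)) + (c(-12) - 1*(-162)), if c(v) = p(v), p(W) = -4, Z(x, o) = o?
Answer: 268757/1701 ≈ 158.00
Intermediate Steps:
c(v) = -4
H(B, k) = -10*B*(B + k) (H(B, k) = ((B + B)*(-5))*(B + k) = ((2*B)*(-5))*(B + k) = (-10*B)*(B + k) = -10*B*(B + k))
1/(Z(-16, -21) + H(-8, -13)) + (c(-12) - 1*(-162)) = 1/(-21 - 10*(-8)*(-8 - 13)) + (-4 - 1*(-162)) = 1/(-21 - 10*(-8)*(-21)) + (-4 + 162) = 1/(-21 - 1680) + 158 = 1/(-1701) + 158 = -1/1701 + 158 = 268757/1701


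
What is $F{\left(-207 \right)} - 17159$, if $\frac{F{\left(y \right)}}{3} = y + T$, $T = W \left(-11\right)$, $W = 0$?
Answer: $-17780$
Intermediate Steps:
$T = 0$ ($T = 0 \left(-11\right) = 0$)
$F{\left(y \right)} = 3 y$ ($F{\left(y \right)} = 3 \left(y + 0\right) = 3 y$)
$F{\left(-207 \right)} - 17159 = 3 \left(-207\right) - 17159 = -621 - 17159 = -17780$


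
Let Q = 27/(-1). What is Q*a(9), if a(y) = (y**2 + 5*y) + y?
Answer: -3645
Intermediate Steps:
a(y) = y**2 + 6*y
Q = -27 (Q = 27*(-1) = -27)
Q*a(9) = -243*(6 + 9) = -243*15 = -27*135 = -3645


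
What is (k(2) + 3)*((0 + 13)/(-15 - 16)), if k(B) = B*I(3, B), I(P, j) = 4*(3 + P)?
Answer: -663/31 ≈ -21.387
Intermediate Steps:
I(P, j) = 12 + 4*P
k(B) = 24*B (k(B) = B*(12 + 4*3) = B*(12 + 12) = B*24 = 24*B)
(k(2) + 3)*((0 + 13)/(-15 - 16)) = (24*2 + 3)*((0 + 13)/(-15 - 16)) = (48 + 3)*(13/(-31)) = 51*(13*(-1/31)) = 51*(-13/31) = -663/31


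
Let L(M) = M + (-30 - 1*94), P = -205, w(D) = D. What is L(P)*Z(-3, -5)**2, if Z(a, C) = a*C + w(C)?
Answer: -32900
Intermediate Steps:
Z(a, C) = C + C*a (Z(a, C) = a*C + C = C*a + C = C + C*a)
L(M) = -124 + M (L(M) = M + (-30 - 94) = M - 124 = -124 + M)
L(P)*Z(-3, -5)**2 = (-124 - 205)*(-5*(1 - 3))**2 = -329*(-5*(-2))**2 = -329*10**2 = -329*100 = -32900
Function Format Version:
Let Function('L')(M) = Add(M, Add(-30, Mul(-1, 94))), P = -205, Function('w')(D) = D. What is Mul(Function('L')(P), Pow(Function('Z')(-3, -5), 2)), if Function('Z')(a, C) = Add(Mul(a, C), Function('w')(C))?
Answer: -32900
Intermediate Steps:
Function('Z')(a, C) = Add(C, Mul(C, a)) (Function('Z')(a, C) = Add(Mul(a, C), C) = Add(Mul(C, a), C) = Add(C, Mul(C, a)))
Function('L')(M) = Add(-124, M) (Function('L')(M) = Add(M, Add(-30, -94)) = Add(M, -124) = Add(-124, M))
Mul(Function('L')(P), Pow(Function('Z')(-3, -5), 2)) = Mul(Add(-124, -205), Pow(Mul(-5, Add(1, -3)), 2)) = Mul(-329, Pow(Mul(-5, -2), 2)) = Mul(-329, Pow(10, 2)) = Mul(-329, 100) = -32900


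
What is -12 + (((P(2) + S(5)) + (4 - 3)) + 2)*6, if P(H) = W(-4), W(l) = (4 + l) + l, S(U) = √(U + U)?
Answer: -18 + 6*√10 ≈ 0.97367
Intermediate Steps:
S(U) = √2*√U (S(U) = √(2*U) = √2*√U)
W(l) = 4 + 2*l
P(H) = -4 (P(H) = 4 + 2*(-4) = 4 - 8 = -4)
-12 + (((P(2) + S(5)) + (4 - 3)) + 2)*6 = -12 + (((-4 + √2*√5) + (4 - 3)) + 2)*6 = -12 + (((-4 + √10) + 1) + 2)*6 = -12 + ((-3 + √10) + 2)*6 = -12 + (-1 + √10)*6 = -12 + (-6 + 6*√10) = -18 + 6*√10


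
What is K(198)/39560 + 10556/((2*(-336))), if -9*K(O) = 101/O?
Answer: -1107373511/70495920 ≈ -15.708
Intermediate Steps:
K(O) = -101/(9*O)
K(198)/39560 + 10556/((2*(-336))) = -101/9/198/39560 + 10556/((2*(-336))) = -101/9*1/198*(1/39560) + 10556/(-672) = -101/1782*1/39560 + 10556*(-1/672) = -101/70495920 - 377/24 = -1107373511/70495920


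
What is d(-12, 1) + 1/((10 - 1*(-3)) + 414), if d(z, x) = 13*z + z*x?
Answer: -71735/427 ≈ -168.00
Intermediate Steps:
d(z, x) = 13*z + x*z
d(-12, 1) + 1/((10 - 1*(-3)) + 414) = -12*(13 + 1) + 1/((10 - 1*(-3)) + 414) = -12*14 + 1/((10 + 3) + 414) = -168 + 1/(13 + 414) = -168 + 1/427 = -71735/427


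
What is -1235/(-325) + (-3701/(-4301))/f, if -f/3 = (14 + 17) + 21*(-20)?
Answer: 95384578/25096335 ≈ 3.8007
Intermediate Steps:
f = 1167 (f = -3*((14 + 17) + 21*(-20)) = -3*(31 - 420) = -3*(-389) = 1167)
-1235/(-325) + (-3701/(-4301))/f = -1235/(-325) - 3701/(-4301)/1167 = -1235*(-1/325) - 3701*(-1/4301)*(1/1167) = 19/5 + (3701/4301)*(1/1167) = 19/5 + 3701/5019267 = 95384578/25096335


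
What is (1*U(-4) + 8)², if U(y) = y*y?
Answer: 576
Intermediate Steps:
U(y) = y²
(1*U(-4) + 8)² = (1*(-4)² + 8)² = (1*16 + 8)² = (16 + 8)² = 24² = 576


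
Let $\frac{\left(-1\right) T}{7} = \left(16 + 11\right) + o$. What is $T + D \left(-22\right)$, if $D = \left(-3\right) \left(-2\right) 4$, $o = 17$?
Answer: $-836$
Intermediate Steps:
$T = -308$ ($T = - 7 \left(\left(16 + 11\right) + 17\right) = - 7 \left(27 + 17\right) = \left(-7\right) 44 = -308$)
$D = 24$ ($D = 6 \cdot 4 = 24$)
$T + D \left(-22\right) = -308 + 24 \left(-22\right) = -308 - 528 = -836$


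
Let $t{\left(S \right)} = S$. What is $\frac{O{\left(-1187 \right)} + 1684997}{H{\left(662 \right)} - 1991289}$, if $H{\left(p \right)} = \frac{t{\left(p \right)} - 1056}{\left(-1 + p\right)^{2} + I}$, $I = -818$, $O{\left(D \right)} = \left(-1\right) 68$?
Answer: $- \frac{734802591687}{868407107161} \approx -0.84615$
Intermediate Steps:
$O{\left(D \right)} = -68$
$H{\left(p \right)} = \frac{-1056 + p}{-818 + \left(-1 + p\right)^{2}}$ ($H{\left(p \right)} = \frac{p - 1056}{\left(-1 + p\right)^{2} - 818} = \frac{-1056 + p}{-818 + \left(-1 + p\right)^{2}}$)
$\frac{O{\left(-1187 \right)} + 1684997}{H{\left(662 \right)} - 1991289} = \frac{-68 + 1684997}{\frac{-1056 + 662}{-818 + \left(-1 + 662\right)^{2}} - 1991289} = \frac{1684929}{\frac{1}{-818 + 661^{2}} \left(-394\right) - 1991289} = \frac{1684929}{\frac{1}{-818 + 436921} \left(-394\right) - 1991289} = \frac{1684929}{\frac{1}{436103} \left(-394\right) - 1991289} = \frac{1684929}{- \frac{394}{436103} - 1991289} = \frac{1684929}{- \frac{868407107161}{436103}} = 1684929 \left(- \frac{436103}{868407107161}\right) = - \frac{734802591687}{868407107161}$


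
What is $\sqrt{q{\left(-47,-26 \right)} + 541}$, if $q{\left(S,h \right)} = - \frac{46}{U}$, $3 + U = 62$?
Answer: $\frac{\sqrt{1880507}}{59} \approx 23.243$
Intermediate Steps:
$U = 59$ ($U = -3 + 62 = 59$)
$q{\left(S,h \right)} = - \frac{46}{59}$
$\sqrt{q{\left(-47,-26 \right)} + 541} = \sqrt{- \frac{46}{59} + 541} = \sqrt{\frac{31873}{59}} = \frac{\sqrt{1880507}}{59}$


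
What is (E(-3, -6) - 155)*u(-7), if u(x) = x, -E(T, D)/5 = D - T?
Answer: 980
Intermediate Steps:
E(T, D) = -5*D + 5*T (E(T, D) = -5*(D - T) = -5*D + 5*T)
(E(-3, -6) - 155)*u(-7) = ((-5*(-6) + 5*(-3)) - 155)*(-7) = ((30 - 15) - 155)*(-7) = (15 - 155)*(-7) = -140*(-7) = 980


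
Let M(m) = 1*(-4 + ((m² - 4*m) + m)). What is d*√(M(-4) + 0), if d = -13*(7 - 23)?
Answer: 416*√6 ≈ 1019.0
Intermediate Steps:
d = 208 (d = -13*(-16) = 208)
M(m) = -4 + m² - 3*m (M(m) = 1*(-4 + (m² - 3*m)) = 1*(-4 + m² - 3*m) = -4 + m² - 3*m)
d*√(M(-4) + 0) = 208*√((-4 + (-4)² - 3*(-4)) + 0) = 208*√((-4 + 16 + 12) + 0) = 208*√(24 + 0) = 208*√24 = 208*(2*√6) = 416*√6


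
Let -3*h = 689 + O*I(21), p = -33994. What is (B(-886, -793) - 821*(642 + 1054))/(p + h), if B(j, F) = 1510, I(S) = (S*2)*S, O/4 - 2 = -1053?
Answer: -4172718/3605257 ≈ -1.1574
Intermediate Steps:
O = -4204 (O = 8 + 4*(-1053) = 8 - 4212 = -4204)
I(S) = 2*S² (I(S) = (2*S)*S = 2*S²)
h = 3707239/3 (h = -(689 - 8408*21²)/3 = -(689 - 8408*441)/3 = -(689 - 4204*882)/3 = -(689 - 3707928)/3 = -⅓*(-3707239) = 3707239/3 ≈ 1.2357e+6)
(B(-886, -793) - 821*(642 + 1054))/(p + h) = (1510 - 821*(642 + 1054))/(-33994 + 3707239/3) = (1510 - 821*1696)/(3605257/3) = (1510 - 1392416)*(3/3605257) = -1390906*3/3605257 = -4172718/3605257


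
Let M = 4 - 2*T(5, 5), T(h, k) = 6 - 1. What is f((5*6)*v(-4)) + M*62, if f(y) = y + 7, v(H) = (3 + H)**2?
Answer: -335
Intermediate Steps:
T(h, k) = 5
M = -6 (M = 4 - 2*5 = 4 - 10 = -6)
f(y) = 7 + y
f((5*6)*v(-4)) + M*62 = (7 + (5*6)*(3 - 4)**2) - 6*62 = (7 + 30*(-1)**2) - 372 = (7 + 30*1) - 372 = (7 + 30) - 372 = 37 - 372 = -335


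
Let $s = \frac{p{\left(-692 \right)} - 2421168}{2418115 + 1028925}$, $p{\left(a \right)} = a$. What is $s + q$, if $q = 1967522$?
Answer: $\frac{339106230651}{172352} \approx 1.9675 \cdot 10^{6}$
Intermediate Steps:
$s = - \frac{121093}{172352}$ ($s = \frac{-692 - 2421168}{2418115 + 1028925} = - \frac{2421860}{3447040} = \left(-2421860\right) \frac{1}{3447040} = - \frac{121093}{172352} \approx -0.70259$)
$s + q = - \frac{121093}{172352} + 1967522 = \frac{339106230651}{172352}$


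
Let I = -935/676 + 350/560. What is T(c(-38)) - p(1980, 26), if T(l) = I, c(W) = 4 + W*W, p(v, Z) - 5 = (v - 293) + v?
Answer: -4965569/1352 ≈ -3672.8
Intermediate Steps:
I = -1025/1352 (I = -935*1/676 + 350*(1/560) = -935/676 + 5/8 = -1025/1352 ≈ -0.75814)
p(v, Z) = -288 + 2*v (p(v, Z) = 5 + ((v - 293) + v) = 5 + ((-293 + v) + v) = 5 + (-293 + 2*v) = -288 + 2*v)
c(W) = 4 + W²
T(l) = -1025/1352
T(c(-38)) - p(1980, 26) = -1025/1352 - (-288 + 2*1980) = -1025/1352 - (-288 + 3960) = -1025/1352 - 1*3672 = -1025/1352 - 3672 = -4965569/1352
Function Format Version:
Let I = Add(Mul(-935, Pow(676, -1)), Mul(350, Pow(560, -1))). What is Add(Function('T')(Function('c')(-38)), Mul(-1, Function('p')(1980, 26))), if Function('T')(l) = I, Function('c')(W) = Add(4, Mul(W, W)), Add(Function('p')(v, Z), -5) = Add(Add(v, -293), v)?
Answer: Rational(-4965569, 1352) ≈ -3672.8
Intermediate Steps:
I = Rational(-1025, 1352) (I = Add(Mul(-935, Rational(1, 676)), Mul(350, Rational(1, 560))) = Add(Rational(-935, 676), Rational(5, 8)) = Rational(-1025, 1352) ≈ -0.75814)
Function('p')(v, Z) = Add(-288, Mul(2, v)) (Function('p')(v, Z) = Add(5, Add(Add(v, -293), v)) = Add(5, Add(Add(-293, v), v)) = Add(5, Add(-293, Mul(2, v))) = Add(-288, Mul(2, v)))
Function('c')(W) = Add(4, Pow(W, 2))
Function('T')(l) = Rational(-1025, 1352)
Add(Function('T')(Function('c')(-38)), Mul(-1, Function('p')(1980, 26))) = Add(Rational(-1025, 1352), Mul(-1, Add(-288, Mul(2, 1980)))) = Add(Rational(-1025, 1352), Mul(-1, Add(-288, 3960))) = Add(Rational(-1025, 1352), Mul(-1, 3672)) = Add(Rational(-1025, 1352), -3672) = Rational(-4965569, 1352)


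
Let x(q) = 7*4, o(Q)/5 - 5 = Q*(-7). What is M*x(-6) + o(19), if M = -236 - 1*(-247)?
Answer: -332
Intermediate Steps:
o(Q) = 25 - 35*Q (o(Q) = 25 + 5*(Q*(-7)) = 25 + 5*(-7*Q) = 25 - 35*Q)
x(q) = 28
M = 11 (M = -236 + 247 = 11)
M*x(-6) + o(19) = 11*28 + (25 - 35*19) = 308 + (25 - 665) = 308 - 640 = -332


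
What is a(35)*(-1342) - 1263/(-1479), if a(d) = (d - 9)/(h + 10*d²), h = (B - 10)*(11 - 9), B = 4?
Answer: -207751/104023 ≈ -1.9972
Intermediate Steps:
h = -12 (h = (4 - 10)*(11 - 9) = -6*2 = -12)
a(d) = (-9 + d)/(-12 + 10*d²) (a(d) = (d - 9)/(-12 + 10*d²) = (-9 + d)/(-12 + 10*d²))
a(35)*(-1342) - 1263/(-1479) = ((-9 + 35)/(2*(-6 + 5*35²)))*(-1342) - 1263/(-1479) = ((½)*26/(-6 + 5*1225))*(-1342) - 1263*(-1/1479) = ((½)*26/(-6 + 6125))*(-1342) + 421/493 = ((½)*26/6119)*(-1342) + 421/493 = ((½)*(1/6119)*26)*(-1342) + 421/493 = (13/6119)*(-1342) + 421/493 = -17446/6119 + 421/493 = -207751/104023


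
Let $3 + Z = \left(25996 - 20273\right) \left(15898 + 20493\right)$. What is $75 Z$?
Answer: $15619926750$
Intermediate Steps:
$Z = 208265690$ ($Z = -3 + \left(25996 - 20273\right) \left(15898 + 20493\right) = -3 + 5723 \cdot 36391 = -3 + 208265693 = 208265690$)
$75 Z = 75 \cdot 208265690 = 15619926750$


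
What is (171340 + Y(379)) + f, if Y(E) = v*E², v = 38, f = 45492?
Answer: 5675190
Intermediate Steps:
Y(E) = 38*E²
(171340 + Y(379)) + f = (171340 + 38*379²) + 45492 = (171340 + 38*143641) + 45492 = (171340 + 5458358) + 45492 = 5629698 + 45492 = 5675190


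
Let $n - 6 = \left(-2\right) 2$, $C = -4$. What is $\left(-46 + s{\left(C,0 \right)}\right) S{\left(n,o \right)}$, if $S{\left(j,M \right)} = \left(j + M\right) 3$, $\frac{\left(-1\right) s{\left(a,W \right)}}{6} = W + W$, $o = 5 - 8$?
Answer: $138$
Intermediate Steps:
$n = 2$ ($n = 6 - 4 = 2$)
$o = -3$ ($o = 5 - 8 = -3$)
$s{\left(a,W \right)} = - 12 W$ ($s{\left(a,W \right)} = - 6 \left(W + W\right) = - 6 \cdot 2 W = - 12 W$)
$S{\left(j,M \right)} = 3 M + 3 j$ ($S{\left(j,M \right)} = \left(M + j\right) 3 = 3 M + 3 j$)
$\left(-46 + s{\left(C,0 \right)}\right) S{\left(n,o \right)} = \left(-46 - 0\right) \left(3 \left(-3\right) + 3 \cdot 2\right) = \left(-46 + 0\right) \left(-9 + 6\right) = \left(-46\right) \left(-3\right) = 138$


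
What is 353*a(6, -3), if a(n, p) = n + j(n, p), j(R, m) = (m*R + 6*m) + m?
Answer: -11649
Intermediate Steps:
j(R, m) = 7*m + R*m (j(R, m) = (R*m + 6*m) + m = (6*m + R*m) + m = 7*m + R*m)
a(n, p) = n + p*(7 + n)
353*a(6, -3) = 353*(6 - 3*(7 + 6)) = 353*(6 - 3*13) = 353*(6 - 39) = 353*(-33) = -11649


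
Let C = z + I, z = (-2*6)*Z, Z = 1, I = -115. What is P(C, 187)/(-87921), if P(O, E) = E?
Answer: -187/87921 ≈ -0.0021269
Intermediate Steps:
z = -12 (z = -2*6*1 = -12*1 = -12)
C = -127 (C = -12 - 115 = -127)
P(C, 187)/(-87921) = 187/(-87921) = 187*(-1/87921) = -187/87921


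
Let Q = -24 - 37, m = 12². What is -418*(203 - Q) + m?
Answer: -110208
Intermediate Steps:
m = 144
Q = -61
-418*(203 - Q) + m = -418*(203 - 1*(-61)) + 144 = -418*(203 + 61) + 144 = -418*264 + 144 = -110352 + 144 = -110208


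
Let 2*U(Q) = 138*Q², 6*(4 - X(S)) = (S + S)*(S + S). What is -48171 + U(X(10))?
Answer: 668399/3 ≈ 2.2280e+5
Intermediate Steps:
X(S) = 4 - 2*S²/3 (X(S) = 4 - (S + S)*(S + S)/6 = 4 - 2*S*2*S/6 = 4 - 2*S²/3)
U(Q) = 69*Q² (U(Q) = (138*Q²)/2 = 69*Q²)
-48171 + U(X(10)) = -48171 + 69*(4 - ⅔*10²)² = -48171 + 69*(4 - ⅔*100)² = -48171 + 69*(4 - 200/3)² = -48171 + 69*(-188/3)² = -48171 + 69*(35344/9) = -48171 + 812912/3 = 668399/3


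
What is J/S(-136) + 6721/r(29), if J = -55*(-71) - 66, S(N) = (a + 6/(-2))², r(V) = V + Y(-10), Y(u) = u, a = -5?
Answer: 503085/1216 ≈ 413.72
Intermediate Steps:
r(V) = -10 + V (r(V) = V - 10 = -10 + V)
S(N) = 64 (S(N) = (-5 + 6/(-2))² = (-5 + 6*(-½))² = (-5 - 3)² = (-8)² = 64)
J = 3839 (J = 3905 - 66 = 3839)
J/S(-136) + 6721/r(29) = 3839/64 + 6721/(-10 + 29) = 3839*(1/64) + 6721/19 = 3839/64 + 6721*(1/19) = 3839/64 + 6721/19 = 503085/1216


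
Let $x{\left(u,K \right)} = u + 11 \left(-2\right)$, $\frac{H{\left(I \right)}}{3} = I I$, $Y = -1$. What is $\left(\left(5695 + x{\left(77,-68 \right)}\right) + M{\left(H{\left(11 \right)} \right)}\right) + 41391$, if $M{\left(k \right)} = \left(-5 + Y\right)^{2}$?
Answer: $47177$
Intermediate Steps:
$H{\left(I \right)} = 3 I^{2}$ ($H{\left(I \right)} = 3 I I = 3 I^{2}$)
$M{\left(k \right)} = 36$ ($M{\left(k \right)} = \left(-5 - 1\right)^{2} = \left(-6\right)^{2} = 36$)
$x{\left(u,K \right)} = -22 + u$ ($x{\left(u,K \right)} = u - 22 = -22 + u$)
$\left(\left(5695 + x{\left(77,-68 \right)}\right) + M{\left(H{\left(11 \right)} \right)}\right) + 41391 = \left(\left(5695 + \left(-22 + 77\right)\right) + 36\right) + 41391 = \left(\left(5695 + 55\right) + 36\right) + 41391 = \left(5750 + 36\right) + 41391 = 5786 + 41391 = 47177$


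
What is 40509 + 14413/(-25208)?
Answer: 1021136459/25208 ≈ 40508.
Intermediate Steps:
40509 + 14413/(-25208) = 40509 + 14413*(-1/25208) = 40509 - 14413/25208 = 1021136459/25208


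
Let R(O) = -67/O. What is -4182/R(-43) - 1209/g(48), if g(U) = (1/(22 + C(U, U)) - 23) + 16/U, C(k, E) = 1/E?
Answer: -12642418119/4806044 ≈ -2630.5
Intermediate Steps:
g(U) = -23 + 1/(22 + 1/U) + 16/U (g(U) = (1/(22 + 1/U) - 23) + 16/U = (-23 + 1/(22 + 1/U)) + 16/U = -23 + 1/(22 + 1/U) + 16/U)
-4182/R(-43) - 1209/g(48) = -4182/((-67/(-43))) - 1209*48*(1 + 22*48)/(16 - 1*48*(-329 + 505*48)) = -4182/((-67*(-1/43))) - 1209*48*(1 + 1056)/(16 - 1*48*(-329 + 24240)) = -4182/67/43 - 1209*50736/(16 - 1*48*23911) = -4182*43/67 - 1209*50736/(16 - 1147728) = -179826/67 - 1209/((1/48)*(1/1057)*(-1147712)) = -179826/67 - 1209/(-71732/3171) = -179826/67 - 1209*(-3171/71732) = -179826/67 + 3833739/71732 = -12642418119/4806044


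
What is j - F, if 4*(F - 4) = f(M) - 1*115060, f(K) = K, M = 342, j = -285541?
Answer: -513731/2 ≈ -2.5687e+5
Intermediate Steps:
F = -57351/2 (F = 4 + (342 - 1*115060)/4 = 4 + (342 - 115060)/4 = 4 + (¼)*(-114718) = 4 - 57359/2 = -57351/2 ≈ -28676.)
j - F = -285541 - 1*(-57351/2) = -285541 + 57351/2 = -513731/2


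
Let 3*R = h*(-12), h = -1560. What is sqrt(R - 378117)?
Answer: I*sqrt(371877) ≈ 609.82*I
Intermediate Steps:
R = 6240 (R = (-1560*(-12))/3 = (1/3)*18720 = 6240)
sqrt(R - 378117) = sqrt(6240 - 378117) = sqrt(-371877) = I*sqrt(371877)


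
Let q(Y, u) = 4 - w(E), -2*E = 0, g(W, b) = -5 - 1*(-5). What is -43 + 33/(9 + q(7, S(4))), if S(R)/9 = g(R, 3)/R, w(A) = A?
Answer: -526/13 ≈ -40.462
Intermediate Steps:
g(W, b) = 0 (g(W, b) = -5 + 5 = 0)
E = 0 (E = -1/2*0 = 0)
S(R) = 0 (S(R) = 9*(0/R) = 9*0 = 0)
q(Y, u) = 4 (q(Y, u) = 4 - 1*0 = 4 + 0 = 4)
-43 + 33/(9 + q(7, S(4))) = -43 + 33/(9 + 4) = -43 + 33/13 = -526/13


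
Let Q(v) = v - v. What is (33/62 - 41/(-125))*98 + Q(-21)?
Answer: 326683/3875 ≈ 84.305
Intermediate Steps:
Q(v) = 0
(33/62 - 41/(-125))*98 + Q(-21) = (33/62 - 41/(-125))*98 + 0 = (33*(1/62) - 41*(-1/125))*98 + 0 = (33/62 + 41/125)*98 + 0 = (6667/7750)*98 + 0 = 326683/3875 + 0 = 326683/3875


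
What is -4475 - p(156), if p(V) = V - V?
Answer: -4475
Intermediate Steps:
p(V) = 0
-4475 - p(156) = -4475 - 1*0 = -4475 + 0 = -4475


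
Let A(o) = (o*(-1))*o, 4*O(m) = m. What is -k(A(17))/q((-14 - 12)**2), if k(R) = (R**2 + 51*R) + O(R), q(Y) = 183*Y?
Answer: -91613/164944 ≈ -0.55542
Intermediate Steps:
O(m) = m/4
A(o) = -o**2 (A(o) = (-o)*o = -o**2)
k(R) = R**2 + 205*R/4 (k(R) = (R**2 + 51*R) + R/4 = R**2 + 205*R/4)
-k(A(17))/q((-14 - 12)**2) = -(-1*17**2)*(205 + 4*(-1*17**2))/4/(183*(-14 - 12)**2) = -(-1*289)*(205 + 4*(-1*289))/4/(183*(-26)**2) = -(1/4)*(-289)*(205 + 4*(-289))/(183*676) = -(1/4)*(-289)*(205 - 1156)/123708 = -(1/4)*(-289)*(-951)/123708 = -274839/(4*123708) = -1*91613/164944 = -91613/164944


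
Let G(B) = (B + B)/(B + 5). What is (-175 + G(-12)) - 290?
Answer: -3231/7 ≈ -461.57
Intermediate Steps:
G(B) = 2*B/(5 + B) (G(B) = (2*B)/(5 + B) = 2*B/(5 + B))
(-175 + G(-12)) - 290 = (-175 + 2*(-12)/(5 - 12)) - 290 = (-175 + 2*(-12)/(-7)) - 290 = (-175 + 2*(-12)*(-⅐)) - 290 = (-175 + 24/7) - 290 = -1201/7 - 290 = -3231/7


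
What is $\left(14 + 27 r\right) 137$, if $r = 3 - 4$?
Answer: $-1781$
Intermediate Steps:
$r = -1$ ($r = 3 - 4 = -1$)
$\left(14 + 27 r\right) 137 = \left(14 + 27 \left(-1\right)\right) 137 = \left(14 - 27\right) 137 = \left(-13\right) 137 = -1781$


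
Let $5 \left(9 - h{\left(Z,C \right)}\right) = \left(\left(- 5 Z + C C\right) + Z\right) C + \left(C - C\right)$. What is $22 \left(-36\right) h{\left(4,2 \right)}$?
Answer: $- \frac{54648}{5} \approx -10930.0$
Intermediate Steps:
$h{\left(Z,C \right)} = 9 - \frac{C \left(C^{2} - 4 Z\right)}{5}$ ($h{\left(Z,C \right)} = 9 - \frac{\left(\left(- 5 Z + C C\right) + Z\right) C + \left(C - C\right)}{5} = 9 - \frac{\left(\left(- 5 Z + C^{2}\right) + Z\right) C + 0}{5} = 9 - \frac{\left(\left(C^{2} - 5 Z\right) + Z\right) C + 0}{5} = 9 - \frac{\left(C^{2} - 4 Z\right) C + 0}{5} = 9 - \frac{C \left(C^{2} - 4 Z\right) + 0}{5} = 9 - \frac{C \left(C^{2} - 4 Z\right)}{5}$)
$22 \left(-36\right) h{\left(4,2 \right)} = 22 \left(-36\right) \left(9 - \frac{2^{3}}{5} + \frac{4}{5} \cdot 2 \cdot 4\right) = - 792 \left(9 - \frac{8}{5} + \frac{32}{5}\right) = \left(-792\right) \frac{69}{5} = - \frac{54648}{5}$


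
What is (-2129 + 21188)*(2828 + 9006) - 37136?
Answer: 225507070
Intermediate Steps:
(-2129 + 21188)*(2828 + 9006) - 37136 = 19059*11834 - 37136 = 225544206 - 37136 = 225507070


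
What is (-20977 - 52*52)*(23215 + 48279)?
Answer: -1693049414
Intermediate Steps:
(-20977 - 52*52)*(23215 + 48279) = (-20977 - 2704)*71494 = -23681*71494 = -1693049414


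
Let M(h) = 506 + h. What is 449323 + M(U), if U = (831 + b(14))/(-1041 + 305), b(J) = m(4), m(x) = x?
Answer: 331073309/736 ≈ 4.4983e+5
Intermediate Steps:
b(J) = 4
U = -835/736 (U = (831 + 4)/(-1041 + 305) = 835/(-736) = 835*(-1/736) = -835/736 ≈ -1.1345)
449323 + M(U) = 449323 + (506 - 835/736) = 449323 + 371581/736 = 331073309/736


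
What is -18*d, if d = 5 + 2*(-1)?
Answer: -54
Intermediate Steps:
d = 3 (d = 5 - 2 = 3)
-18*d = -18*3 = -54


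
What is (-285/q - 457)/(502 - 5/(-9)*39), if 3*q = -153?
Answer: -23022/26707 ≈ -0.86202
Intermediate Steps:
q = -51 (q = (⅓)*(-153) = -51)
(-285/q - 457)/(502 - 5/(-9)*39) = (-285/(-51) - 457)/(502 - 5/(-9)*39) = (-285*(-1/51) - 457)/(502 - 5*(-⅑)*39) = (95/17 - 457)/(502 + (5/9)*39) = -7674/(17*(502 + 65/3)) = -7674/(17*1571/3) = -7674/17*3/1571 = -23022/26707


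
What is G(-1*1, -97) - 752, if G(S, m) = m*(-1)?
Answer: -655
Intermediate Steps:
G(S, m) = -m
G(-1*1, -97) - 752 = -1*(-97) - 752 = 97 - 752 = -655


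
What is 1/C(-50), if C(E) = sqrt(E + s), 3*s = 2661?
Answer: sqrt(93)/279 ≈ 0.034565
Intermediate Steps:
s = 887 (s = (1/3)*2661 = 887)
C(E) = sqrt(887 + E) (C(E) = sqrt(E + 887) = sqrt(887 + E))
1/C(-50) = 1/(sqrt(887 - 50)) = 1/(sqrt(837)) = 1/(3*sqrt(93)) = sqrt(93)/279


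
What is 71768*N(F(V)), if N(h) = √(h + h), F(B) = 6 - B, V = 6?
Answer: 0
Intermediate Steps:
N(h) = √2*√h (N(h) = √(2*h) = √2*√h)
71768*N(F(V)) = 71768*(√2*√(6 - 1*6)) = 71768*(√2*√(6 - 6)) = 71768*(√2*√0) = 71768*(√2*0) = 71768*0 = 0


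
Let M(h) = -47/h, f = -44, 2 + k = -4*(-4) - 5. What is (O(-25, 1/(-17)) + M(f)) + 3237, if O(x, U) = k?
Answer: 142871/44 ≈ 3247.1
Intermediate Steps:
k = 9 (k = -2 + (-4*(-4) - 5) = -2 + (16 - 5) = -2 + 11 = 9)
O(x, U) = 9
(O(-25, 1/(-17)) + M(f)) + 3237 = (9 - 47/(-44)) + 3237 = (9 - 47*(-1/44)) + 3237 = (9 + 47/44) + 3237 = 443/44 + 3237 = 142871/44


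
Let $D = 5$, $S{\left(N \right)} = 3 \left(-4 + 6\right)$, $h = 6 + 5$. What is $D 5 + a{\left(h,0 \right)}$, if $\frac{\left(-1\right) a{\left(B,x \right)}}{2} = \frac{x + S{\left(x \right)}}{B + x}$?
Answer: $\frac{263}{11} \approx 23.909$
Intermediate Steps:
$h = 11$
$S{\left(N \right)} = 6$ ($S{\left(N \right)} = 3 \cdot 2 = 6$)
$a{\left(B,x \right)} = - \frac{2 \left(6 + x\right)}{B + x}$ ($a{\left(B,x \right)} = - 2 \frac{x + 6}{B + x} = - 2 \frac{6 + x}{B + x} = - \frac{2 \left(6 + x\right)}{B + x}$)
$D 5 + a{\left(h,0 \right)} = 5 \cdot 5 + \frac{2 \left(-6 - 0\right)}{11 + 0} = 25 + \frac{2 \left(-6 + 0\right)}{11} = 25 + 2 \cdot \frac{1}{11} \left(-6\right) = 25 - \frac{12}{11} = \frac{263}{11}$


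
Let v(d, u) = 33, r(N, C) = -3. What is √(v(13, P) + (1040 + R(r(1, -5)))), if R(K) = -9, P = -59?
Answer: 2*√266 ≈ 32.619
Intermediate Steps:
√(v(13, P) + (1040 + R(r(1, -5)))) = √(33 + (1040 - 9)) = √(33 + 1031) = √1064 = 2*√266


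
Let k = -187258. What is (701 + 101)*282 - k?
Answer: 413422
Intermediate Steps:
(701 + 101)*282 - k = (701 + 101)*282 - 1*(-187258) = 802*282 + 187258 = 226164 + 187258 = 413422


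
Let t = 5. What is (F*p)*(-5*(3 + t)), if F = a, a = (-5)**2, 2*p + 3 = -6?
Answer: 4500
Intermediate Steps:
p = -9/2 (p = -3/2 + (1/2)*(-6) = -3/2 - 3 = -9/2 ≈ -4.5000)
a = 25
F = 25
(F*p)*(-5*(3 + t)) = (25*(-9/2))*(-5*(3 + 5)) = -(-1125)*8/2 = -225/2*(-40) = 4500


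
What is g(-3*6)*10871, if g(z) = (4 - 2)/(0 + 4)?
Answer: 10871/2 ≈ 5435.5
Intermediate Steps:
g(z) = ½ (g(z) = 2/4 = 2*(¼) = ½)
g(-3*6)*10871 = (½)*10871 = 10871/2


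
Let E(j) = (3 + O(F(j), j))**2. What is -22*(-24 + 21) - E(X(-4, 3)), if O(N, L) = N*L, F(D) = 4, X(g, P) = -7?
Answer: -559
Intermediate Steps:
O(N, L) = L*N
E(j) = (3 + 4*j)**2 (E(j) = (3 + j*4)**2 = (3 + 4*j)**2)
-22*(-24 + 21) - E(X(-4, 3)) = -22*(-24 + 21) - (3 + 4*(-7))**2 = -22*(-3) - (3 - 28)**2 = 66 - 1*(-25)**2 = 66 - 1*625 = 66 - 625 = -559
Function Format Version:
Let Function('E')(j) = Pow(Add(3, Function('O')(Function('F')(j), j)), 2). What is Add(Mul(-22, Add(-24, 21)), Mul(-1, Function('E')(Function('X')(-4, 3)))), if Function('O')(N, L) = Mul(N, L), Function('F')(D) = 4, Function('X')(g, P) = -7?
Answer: -559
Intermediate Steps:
Function('O')(N, L) = Mul(L, N)
Function('E')(j) = Pow(Add(3, Mul(4, j)), 2) (Function('E')(j) = Pow(Add(3, Mul(j, 4)), 2) = Pow(Add(3, Mul(4, j)), 2))
Add(Mul(-22, Add(-24, 21)), Mul(-1, Function('E')(Function('X')(-4, 3)))) = Add(Mul(-22, Add(-24, 21)), Mul(-1, Pow(Add(3, Mul(4, -7)), 2))) = Add(Mul(-22, -3), Mul(-1, Pow(Add(3, -28), 2))) = Add(66, Mul(-1, Pow(-25, 2))) = Add(66, Mul(-1, 625)) = Add(66, -625) = -559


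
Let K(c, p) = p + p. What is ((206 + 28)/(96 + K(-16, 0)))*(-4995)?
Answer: -194805/16 ≈ -12175.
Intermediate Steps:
K(c, p) = 2*p
((206 + 28)/(96 + K(-16, 0)))*(-4995) = ((206 + 28)/(96 + 2*0))*(-4995) = (234/(96 + 0))*(-4995) = (234/96)*(-4995) = (234*(1/96))*(-4995) = (39/16)*(-4995) = -194805/16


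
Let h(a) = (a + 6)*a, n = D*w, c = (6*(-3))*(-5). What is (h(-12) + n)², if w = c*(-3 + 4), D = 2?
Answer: 63504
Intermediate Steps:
c = 90 (c = -18*(-5) = 90)
w = 90 (w = 90*(-3 + 4) = 90*1 = 90)
n = 180 (n = 2*90 = 180)
h(a) = a*(6 + a) (h(a) = (6 + a)*a = a*(6 + a))
(h(-12) + n)² = (-12*(6 - 12) + 180)² = (-12*(-6) + 180)² = (72 + 180)² = 252² = 63504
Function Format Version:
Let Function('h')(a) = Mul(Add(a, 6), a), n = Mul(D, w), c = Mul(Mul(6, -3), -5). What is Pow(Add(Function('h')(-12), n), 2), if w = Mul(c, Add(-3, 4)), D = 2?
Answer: 63504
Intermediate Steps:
c = 90 (c = Mul(-18, -5) = 90)
w = 90 (w = Mul(90, Add(-3, 4)) = Mul(90, 1) = 90)
n = 180 (n = Mul(2, 90) = 180)
Function('h')(a) = Mul(a, Add(6, a)) (Function('h')(a) = Mul(Add(6, a), a) = Mul(a, Add(6, a)))
Pow(Add(Function('h')(-12), n), 2) = Pow(Add(Mul(-12, Add(6, -12)), 180), 2) = Pow(Add(Mul(-12, -6), 180), 2) = Pow(Add(72, 180), 2) = Pow(252, 2) = 63504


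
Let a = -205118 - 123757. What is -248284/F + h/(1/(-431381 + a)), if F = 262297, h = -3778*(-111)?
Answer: -83625381512411740/262297 ≈ -3.1882e+11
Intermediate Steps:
a = -328875
h = 419358
-248284/F + h/(1/(-431381 + a)) = -248284/262297 + 419358/(1/(-431381 - 328875)) = -248284*1/262297 + 419358/(1/(-760256)) = -248284/262297 + 419358/(-1/760256) = -248284/262297 + 419358*(-760256) = -248284/262297 - 318819435648 = -83625381512411740/262297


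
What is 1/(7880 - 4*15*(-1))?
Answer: 1/7940 ≈ 0.00012594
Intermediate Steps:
1/(7880 - 4*15*(-1)) = 1/(7880 - 60*(-1)) = 1/(7880 + 60) = 1/7940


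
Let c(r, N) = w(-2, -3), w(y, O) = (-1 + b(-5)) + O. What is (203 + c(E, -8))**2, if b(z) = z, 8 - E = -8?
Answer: 37636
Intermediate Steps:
E = 16 (E = 8 - 1*(-8) = 8 + 8 = 16)
w(y, O) = -6 + O (w(y, O) = (-1 - 5) + O = -6 + O)
c(r, N) = -9 (c(r, N) = -6 - 3 = -9)
(203 + c(E, -8))**2 = (203 - 9)**2 = 194**2 = 37636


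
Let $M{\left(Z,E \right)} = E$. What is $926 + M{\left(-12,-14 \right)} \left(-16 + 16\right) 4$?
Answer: $926$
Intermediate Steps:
$926 + M{\left(-12,-14 \right)} \left(-16 + 16\right) 4 = 926 - 14 \left(-16 + 16\right) 4 = 926 - 14 \cdot 0 \cdot 4 = 926 - 0 = 926 + 0 = 926$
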